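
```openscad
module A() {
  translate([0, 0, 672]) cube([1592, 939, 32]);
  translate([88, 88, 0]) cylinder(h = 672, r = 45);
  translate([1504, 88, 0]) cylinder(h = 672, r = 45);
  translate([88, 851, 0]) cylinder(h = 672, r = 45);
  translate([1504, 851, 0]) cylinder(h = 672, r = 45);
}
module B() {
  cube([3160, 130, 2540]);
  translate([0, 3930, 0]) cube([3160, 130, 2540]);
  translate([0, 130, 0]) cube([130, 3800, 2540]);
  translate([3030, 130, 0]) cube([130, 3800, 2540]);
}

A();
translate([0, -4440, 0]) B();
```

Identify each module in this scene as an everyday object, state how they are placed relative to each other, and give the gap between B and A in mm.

A is a table. B is a house frame. The house frame is on the floor beside the table on its −y side. The gap between the house frame and the table is 380 mm.

The house frame's nearest face is 380 mm from the table's −y face.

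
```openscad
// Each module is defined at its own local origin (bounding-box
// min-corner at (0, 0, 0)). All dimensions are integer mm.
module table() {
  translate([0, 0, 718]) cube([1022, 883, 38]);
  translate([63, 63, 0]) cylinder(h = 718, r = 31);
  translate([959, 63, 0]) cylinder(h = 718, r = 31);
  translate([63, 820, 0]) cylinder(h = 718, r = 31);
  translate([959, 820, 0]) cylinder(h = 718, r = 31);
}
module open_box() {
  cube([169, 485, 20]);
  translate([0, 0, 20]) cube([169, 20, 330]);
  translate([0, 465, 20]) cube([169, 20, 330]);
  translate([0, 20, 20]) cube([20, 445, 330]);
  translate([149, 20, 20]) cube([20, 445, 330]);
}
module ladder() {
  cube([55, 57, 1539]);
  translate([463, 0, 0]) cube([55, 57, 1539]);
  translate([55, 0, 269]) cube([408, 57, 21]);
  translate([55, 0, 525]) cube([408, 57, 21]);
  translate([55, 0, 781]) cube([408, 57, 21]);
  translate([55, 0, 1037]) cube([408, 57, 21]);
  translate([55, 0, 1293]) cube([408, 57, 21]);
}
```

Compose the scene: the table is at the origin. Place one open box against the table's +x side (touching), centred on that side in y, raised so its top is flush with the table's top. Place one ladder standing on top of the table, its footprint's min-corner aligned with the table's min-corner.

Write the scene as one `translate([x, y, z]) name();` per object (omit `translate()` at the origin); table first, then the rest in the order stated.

table();
translate([1022, 199, 406]) open_box();
translate([0, 0, 756]) ladder();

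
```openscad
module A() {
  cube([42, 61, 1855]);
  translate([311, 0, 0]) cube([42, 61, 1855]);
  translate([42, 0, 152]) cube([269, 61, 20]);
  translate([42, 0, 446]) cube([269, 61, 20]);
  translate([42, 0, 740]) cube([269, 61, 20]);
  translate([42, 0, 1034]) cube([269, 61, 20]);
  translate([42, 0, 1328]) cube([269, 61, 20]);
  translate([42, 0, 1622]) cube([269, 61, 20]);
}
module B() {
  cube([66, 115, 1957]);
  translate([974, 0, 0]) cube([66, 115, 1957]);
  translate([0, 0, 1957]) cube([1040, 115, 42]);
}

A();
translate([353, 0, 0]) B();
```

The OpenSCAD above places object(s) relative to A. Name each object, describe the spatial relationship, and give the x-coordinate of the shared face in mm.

A is a ladder. B is a door frame. The door frame is against the ladder's +x side, with their −y faces flush. The x-coordinate of the shared face is 353 mm.

The ladder's +x face and the door frame's −x face are both at x = 353 mm.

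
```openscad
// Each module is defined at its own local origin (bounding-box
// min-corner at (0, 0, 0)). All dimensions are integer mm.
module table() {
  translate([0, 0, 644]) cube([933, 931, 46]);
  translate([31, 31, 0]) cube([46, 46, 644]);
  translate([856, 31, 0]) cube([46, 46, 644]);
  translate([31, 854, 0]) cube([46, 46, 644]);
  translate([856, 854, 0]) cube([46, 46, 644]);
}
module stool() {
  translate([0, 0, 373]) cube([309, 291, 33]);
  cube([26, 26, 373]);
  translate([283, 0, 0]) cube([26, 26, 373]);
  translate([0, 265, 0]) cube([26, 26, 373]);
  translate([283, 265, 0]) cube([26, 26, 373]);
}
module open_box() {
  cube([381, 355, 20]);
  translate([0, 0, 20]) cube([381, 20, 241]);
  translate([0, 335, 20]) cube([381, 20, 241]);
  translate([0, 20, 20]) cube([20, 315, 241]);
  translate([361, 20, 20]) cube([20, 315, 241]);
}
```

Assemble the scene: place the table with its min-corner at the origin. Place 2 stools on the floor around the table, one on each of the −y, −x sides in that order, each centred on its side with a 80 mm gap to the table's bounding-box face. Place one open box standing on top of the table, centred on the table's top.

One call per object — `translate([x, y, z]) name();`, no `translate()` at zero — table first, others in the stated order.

table();
translate([312, -371, 0]) stool();
translate([-389, 320, 0]) stool();
translate([276, 288, 690]) open_box();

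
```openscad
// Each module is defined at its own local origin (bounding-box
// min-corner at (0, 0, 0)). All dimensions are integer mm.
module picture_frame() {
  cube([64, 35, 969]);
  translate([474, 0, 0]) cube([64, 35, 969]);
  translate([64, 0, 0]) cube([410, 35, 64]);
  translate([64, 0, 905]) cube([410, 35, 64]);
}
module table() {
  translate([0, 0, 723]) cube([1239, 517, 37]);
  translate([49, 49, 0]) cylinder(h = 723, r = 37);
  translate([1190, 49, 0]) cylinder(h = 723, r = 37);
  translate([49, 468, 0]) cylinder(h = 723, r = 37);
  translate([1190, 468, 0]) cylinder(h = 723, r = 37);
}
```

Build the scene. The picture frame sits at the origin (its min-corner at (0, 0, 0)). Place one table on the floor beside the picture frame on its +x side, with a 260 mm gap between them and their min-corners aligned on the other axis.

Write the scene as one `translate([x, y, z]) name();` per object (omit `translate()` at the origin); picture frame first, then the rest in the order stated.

picture_frame();
translate([798, 0, 0]) table();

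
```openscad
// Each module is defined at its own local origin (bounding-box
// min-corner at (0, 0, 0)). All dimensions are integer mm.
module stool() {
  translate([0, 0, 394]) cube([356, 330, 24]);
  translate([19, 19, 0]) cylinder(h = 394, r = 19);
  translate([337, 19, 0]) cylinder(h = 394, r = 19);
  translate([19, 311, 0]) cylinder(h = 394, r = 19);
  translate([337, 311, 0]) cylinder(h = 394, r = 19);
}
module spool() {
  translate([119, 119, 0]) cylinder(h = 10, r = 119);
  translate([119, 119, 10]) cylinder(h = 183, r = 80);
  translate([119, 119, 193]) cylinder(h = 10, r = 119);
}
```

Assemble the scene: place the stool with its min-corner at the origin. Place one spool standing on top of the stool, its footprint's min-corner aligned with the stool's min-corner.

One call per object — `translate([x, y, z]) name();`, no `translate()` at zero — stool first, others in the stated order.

stool();
translate([0, 0, 418]) spool();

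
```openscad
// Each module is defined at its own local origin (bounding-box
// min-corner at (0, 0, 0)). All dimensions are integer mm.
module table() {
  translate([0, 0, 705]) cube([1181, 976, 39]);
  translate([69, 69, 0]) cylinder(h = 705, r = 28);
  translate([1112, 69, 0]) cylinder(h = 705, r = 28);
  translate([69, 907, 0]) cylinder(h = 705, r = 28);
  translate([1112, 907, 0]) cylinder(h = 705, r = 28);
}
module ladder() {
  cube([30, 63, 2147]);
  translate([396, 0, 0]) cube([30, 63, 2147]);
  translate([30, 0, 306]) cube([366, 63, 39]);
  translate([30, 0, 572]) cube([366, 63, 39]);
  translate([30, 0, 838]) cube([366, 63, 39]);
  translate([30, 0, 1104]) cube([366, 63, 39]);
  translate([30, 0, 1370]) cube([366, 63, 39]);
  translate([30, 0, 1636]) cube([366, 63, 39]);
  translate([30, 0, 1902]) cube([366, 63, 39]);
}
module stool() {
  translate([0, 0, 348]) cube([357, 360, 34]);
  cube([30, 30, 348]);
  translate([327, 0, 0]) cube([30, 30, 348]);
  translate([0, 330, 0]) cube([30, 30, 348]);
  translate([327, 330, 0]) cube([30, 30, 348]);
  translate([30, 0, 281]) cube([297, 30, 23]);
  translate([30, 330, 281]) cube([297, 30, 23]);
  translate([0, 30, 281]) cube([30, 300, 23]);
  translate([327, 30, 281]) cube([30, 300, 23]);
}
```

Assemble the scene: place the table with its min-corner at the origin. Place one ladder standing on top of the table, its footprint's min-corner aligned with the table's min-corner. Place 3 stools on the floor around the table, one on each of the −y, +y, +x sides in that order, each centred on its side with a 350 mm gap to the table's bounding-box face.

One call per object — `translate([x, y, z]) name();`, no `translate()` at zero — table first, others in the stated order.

table();
translate([0, 0, 744]) ladder();
translate([412, -710, 0]) stool();
translate([412, 1326, 0]) stool();
translate([1531, 308, 0]) stool();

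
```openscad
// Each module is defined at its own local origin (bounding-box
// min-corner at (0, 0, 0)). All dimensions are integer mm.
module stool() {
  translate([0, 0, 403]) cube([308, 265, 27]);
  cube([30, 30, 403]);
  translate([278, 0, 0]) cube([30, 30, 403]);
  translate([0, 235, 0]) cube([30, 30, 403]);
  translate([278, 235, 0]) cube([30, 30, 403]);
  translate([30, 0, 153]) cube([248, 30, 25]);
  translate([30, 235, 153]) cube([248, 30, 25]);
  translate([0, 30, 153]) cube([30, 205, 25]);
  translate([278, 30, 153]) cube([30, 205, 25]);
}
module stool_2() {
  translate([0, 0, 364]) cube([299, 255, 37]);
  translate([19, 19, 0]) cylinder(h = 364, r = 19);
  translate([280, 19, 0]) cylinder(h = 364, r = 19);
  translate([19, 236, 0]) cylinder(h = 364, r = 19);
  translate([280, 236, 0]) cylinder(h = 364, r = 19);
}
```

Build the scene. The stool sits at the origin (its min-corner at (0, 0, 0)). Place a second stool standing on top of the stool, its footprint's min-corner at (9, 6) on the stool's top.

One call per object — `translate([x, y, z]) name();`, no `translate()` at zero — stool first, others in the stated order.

stool();
translate([9, 6, 430]) stool_2();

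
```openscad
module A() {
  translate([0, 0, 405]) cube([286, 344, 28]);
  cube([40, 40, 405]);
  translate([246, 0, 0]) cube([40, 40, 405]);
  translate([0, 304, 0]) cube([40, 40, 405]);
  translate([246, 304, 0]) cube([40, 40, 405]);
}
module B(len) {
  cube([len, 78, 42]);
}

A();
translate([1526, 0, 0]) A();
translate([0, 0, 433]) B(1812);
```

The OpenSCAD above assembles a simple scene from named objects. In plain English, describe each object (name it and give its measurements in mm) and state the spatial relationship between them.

A is a four-legged stool. The seat is 286×344 mm, 28 mm thick, top at z = 433 mm. It stands on four square legs, each 40×40 mm in cross-section, from z = 0 to the seat underside, each flush with a corner of the seat.

B is a rectangular beam 1812 mm long (x), 78 mm deep (y), 42 mm thick (z).

The beam spans the tops of two stools placed 1240 mm apart, resting at z = 433 mm.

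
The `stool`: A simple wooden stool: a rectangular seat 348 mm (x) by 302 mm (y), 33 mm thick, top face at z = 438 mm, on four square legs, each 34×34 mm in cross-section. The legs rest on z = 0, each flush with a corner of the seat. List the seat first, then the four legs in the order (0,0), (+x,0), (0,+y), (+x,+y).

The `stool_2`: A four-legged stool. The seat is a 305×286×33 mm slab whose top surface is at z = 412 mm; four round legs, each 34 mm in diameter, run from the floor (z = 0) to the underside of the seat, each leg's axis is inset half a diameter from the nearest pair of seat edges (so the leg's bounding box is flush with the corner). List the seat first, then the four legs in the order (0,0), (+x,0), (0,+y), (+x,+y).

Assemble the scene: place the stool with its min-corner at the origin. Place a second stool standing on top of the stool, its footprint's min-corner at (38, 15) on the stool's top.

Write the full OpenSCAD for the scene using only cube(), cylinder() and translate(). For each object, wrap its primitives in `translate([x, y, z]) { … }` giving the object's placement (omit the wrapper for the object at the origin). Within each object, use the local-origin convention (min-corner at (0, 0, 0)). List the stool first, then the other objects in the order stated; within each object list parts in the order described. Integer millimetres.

translate([0, 0, 405]) cube([348, 302, 33]);
cube([34, 34, 405]);
translate([314, 0, 0]) cube([34, 34, 405]);
translate([0, 268, 0]) cube([34, 34, 405]);
translate([314, 268, 0]) cube([34, 34, 405]);
translate([38, 15, 438]) {
  translate([0, 0, 379]) cube([305, 286, 33]);
  translate([17, 17, 0]) cylinder(h = 379, r = 17);
  translate([288, 17, 0]) cylinder(h = 379, r = 17);
  translate([17, 269, 0]) cylinder(h = 379, r = 17);
  translate([288, 269, 0]) cylinder(h = 379, r = 17);
}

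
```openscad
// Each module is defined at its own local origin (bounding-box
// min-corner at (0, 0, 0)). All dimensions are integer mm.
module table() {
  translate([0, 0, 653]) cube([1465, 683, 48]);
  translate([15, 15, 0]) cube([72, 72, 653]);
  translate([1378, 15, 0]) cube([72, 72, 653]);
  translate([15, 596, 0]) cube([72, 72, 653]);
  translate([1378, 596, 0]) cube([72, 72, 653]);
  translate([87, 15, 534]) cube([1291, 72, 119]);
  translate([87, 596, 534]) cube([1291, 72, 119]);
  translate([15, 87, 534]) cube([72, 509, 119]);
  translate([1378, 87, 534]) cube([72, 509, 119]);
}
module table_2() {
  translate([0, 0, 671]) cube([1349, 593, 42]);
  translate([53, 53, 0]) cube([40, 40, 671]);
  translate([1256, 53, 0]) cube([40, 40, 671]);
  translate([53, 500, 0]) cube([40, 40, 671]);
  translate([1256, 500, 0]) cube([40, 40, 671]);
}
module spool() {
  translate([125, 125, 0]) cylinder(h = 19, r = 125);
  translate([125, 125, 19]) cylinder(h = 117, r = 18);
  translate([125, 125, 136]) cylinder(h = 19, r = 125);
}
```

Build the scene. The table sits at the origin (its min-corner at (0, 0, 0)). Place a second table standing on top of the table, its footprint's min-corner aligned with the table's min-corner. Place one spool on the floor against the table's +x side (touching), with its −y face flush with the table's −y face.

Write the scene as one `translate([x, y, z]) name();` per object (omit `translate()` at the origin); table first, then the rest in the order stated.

table();
translate([0, 0, 701]) table_2();
translate([1465, 0, 0]) spool();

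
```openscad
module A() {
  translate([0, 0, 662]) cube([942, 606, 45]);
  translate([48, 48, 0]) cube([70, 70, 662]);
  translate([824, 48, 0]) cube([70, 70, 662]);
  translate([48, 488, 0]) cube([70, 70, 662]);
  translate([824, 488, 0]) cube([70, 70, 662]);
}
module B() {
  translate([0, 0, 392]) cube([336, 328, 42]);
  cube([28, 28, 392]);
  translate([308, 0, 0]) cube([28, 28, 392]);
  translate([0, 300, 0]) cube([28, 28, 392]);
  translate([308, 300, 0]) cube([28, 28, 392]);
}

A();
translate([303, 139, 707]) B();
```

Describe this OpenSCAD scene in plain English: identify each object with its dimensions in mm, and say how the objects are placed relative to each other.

A is a rectangular dining table. The top is 942×606×45 mm with its upper surface at z = 707 mm. It stands on four 70×70 mm square legs, each inset 48 mm from the nearest pair of top edges, running from the floor to the underside of the top.

B is a four-legged stool. The seat is 336×328 mm, 42 mm thick, top at z = 434 mm. It stands on four square legs, each 28×28 mm in cross-section, from z = 0 to the seat underside, each flush with a corner of the seat.

The stool is on top of the table, centred.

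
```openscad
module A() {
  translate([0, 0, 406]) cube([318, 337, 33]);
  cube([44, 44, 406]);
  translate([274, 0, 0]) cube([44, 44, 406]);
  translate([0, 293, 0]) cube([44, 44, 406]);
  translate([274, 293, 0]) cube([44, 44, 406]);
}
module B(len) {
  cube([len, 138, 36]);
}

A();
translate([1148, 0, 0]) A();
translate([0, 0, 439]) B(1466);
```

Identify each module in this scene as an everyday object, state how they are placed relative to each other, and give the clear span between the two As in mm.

Second stool starts at x = 1148; first ends at x = 318; clear span = 1148 − 318 = 830 mm.

A is a stool. B is a beam. A beam spans the tops of two stools. The clear span between the two stools is 830 mm.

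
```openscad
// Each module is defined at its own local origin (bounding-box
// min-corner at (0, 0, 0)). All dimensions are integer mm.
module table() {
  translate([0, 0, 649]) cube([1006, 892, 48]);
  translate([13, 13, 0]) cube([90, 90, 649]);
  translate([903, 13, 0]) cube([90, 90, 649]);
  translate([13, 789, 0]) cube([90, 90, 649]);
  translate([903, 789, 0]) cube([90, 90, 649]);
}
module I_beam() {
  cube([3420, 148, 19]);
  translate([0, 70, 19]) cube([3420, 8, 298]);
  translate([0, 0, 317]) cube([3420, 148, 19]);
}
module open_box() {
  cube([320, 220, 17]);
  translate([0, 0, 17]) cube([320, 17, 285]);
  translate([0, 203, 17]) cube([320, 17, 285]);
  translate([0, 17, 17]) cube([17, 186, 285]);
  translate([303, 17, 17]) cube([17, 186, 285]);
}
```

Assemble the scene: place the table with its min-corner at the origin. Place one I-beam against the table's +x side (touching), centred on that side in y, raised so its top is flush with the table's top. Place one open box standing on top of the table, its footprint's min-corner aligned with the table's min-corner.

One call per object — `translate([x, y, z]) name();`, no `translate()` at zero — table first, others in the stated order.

table();
translate([1006, 372, 361]) I_beam();
translate([0, 0, 697]) open_box();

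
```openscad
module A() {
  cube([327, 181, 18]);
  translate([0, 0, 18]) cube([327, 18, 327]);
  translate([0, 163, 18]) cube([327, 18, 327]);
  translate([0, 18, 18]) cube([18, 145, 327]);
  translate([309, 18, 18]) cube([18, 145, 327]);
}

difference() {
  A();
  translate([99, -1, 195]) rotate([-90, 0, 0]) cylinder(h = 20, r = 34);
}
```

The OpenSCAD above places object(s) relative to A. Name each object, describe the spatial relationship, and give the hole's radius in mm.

The subtracted cylinder has r = 34 mm.

A is an open box. The open box has a circular hole through its front wall. The hole's radius is 34 mm.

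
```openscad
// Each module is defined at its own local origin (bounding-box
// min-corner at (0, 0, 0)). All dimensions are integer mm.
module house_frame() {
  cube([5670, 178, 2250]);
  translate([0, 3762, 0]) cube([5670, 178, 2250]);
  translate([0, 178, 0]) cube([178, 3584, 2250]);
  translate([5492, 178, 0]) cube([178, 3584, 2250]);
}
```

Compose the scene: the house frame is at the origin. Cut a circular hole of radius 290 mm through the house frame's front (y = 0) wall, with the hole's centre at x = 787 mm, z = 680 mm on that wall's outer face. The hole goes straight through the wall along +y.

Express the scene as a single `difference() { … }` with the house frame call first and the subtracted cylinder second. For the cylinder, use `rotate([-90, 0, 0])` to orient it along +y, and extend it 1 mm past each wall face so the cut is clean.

difference() {
  house_frame();
  translate([787, -1, 680]) rotate([-90, 0, 0]) cylinder(h = 180, r = 290);
}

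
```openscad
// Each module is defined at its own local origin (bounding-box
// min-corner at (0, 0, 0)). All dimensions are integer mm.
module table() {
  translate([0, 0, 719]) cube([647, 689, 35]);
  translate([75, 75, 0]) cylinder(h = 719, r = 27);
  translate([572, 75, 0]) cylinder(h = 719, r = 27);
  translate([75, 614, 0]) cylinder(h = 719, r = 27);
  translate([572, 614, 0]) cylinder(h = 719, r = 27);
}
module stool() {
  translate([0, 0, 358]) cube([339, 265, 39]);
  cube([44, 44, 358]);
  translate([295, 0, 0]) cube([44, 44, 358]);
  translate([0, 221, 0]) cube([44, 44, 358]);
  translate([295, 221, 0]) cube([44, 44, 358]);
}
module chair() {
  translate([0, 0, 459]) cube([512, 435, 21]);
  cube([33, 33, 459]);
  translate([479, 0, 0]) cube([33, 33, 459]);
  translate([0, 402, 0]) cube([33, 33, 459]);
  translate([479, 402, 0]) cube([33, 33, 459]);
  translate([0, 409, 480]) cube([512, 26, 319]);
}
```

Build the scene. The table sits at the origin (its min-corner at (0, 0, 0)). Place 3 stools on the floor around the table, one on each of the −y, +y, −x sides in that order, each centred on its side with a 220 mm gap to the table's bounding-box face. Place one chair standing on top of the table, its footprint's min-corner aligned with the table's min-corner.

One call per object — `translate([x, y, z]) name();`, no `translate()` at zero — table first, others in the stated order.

table();
translate([154, -485, 0]) stool();
translate([154, 909, 0]) stool();
translate([-559, 212, 0]) stool();
translate([0, 0, 754]) chair();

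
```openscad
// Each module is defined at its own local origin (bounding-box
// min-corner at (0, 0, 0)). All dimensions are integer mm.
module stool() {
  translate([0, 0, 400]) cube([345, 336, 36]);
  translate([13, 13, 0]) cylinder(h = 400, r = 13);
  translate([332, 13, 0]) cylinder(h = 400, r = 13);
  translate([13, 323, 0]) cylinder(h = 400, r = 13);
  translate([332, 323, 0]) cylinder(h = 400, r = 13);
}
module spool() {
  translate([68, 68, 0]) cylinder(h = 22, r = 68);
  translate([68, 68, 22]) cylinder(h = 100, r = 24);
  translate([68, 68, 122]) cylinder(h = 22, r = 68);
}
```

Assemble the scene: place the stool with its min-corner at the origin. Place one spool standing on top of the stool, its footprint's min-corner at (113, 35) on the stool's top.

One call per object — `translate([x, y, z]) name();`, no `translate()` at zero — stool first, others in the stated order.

stool();
translate([113, 35, 436]) spool();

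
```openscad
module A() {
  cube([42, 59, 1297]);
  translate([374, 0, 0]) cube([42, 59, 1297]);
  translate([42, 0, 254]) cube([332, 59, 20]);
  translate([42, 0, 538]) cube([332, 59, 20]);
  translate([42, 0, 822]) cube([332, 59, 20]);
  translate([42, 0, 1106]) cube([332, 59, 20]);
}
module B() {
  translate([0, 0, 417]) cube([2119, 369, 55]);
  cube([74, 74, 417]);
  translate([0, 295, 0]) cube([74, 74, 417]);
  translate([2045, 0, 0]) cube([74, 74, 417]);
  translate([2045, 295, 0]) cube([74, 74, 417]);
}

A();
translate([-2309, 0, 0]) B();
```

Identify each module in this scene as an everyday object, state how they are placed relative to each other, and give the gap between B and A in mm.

The bench's nearest face is 190 mm from the ladder's −x face.

A is a ladder. B is a bench. The bench is on the floor beside the ladder on its −x side. The gap between the bench and the ladder is 190 mm.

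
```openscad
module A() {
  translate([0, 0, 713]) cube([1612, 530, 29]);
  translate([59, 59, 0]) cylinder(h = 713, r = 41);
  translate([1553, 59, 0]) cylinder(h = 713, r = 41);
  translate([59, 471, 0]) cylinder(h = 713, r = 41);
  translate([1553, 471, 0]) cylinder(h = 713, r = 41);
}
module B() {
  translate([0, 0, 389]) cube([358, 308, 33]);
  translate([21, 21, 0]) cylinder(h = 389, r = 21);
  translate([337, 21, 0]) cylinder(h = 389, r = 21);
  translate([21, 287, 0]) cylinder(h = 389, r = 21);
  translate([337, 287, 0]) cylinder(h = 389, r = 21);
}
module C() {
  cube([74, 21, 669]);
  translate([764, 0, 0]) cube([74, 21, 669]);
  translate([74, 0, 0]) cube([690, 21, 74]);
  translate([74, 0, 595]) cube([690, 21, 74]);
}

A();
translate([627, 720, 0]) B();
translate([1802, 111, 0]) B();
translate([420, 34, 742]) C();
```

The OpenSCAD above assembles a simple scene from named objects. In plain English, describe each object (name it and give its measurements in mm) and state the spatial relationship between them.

A is a rectangular dining table. The top is 1612×530×29 mm with its upper surface at z = 742 mm. It stands on four round legs of 82 mm diameter, each leg's bounding box inset 18 mm from the nearest pair of top edges, running from the floor to the underside of the top.

B is a four-legged stool. The seat is a 358×308×33 mm slab whose top surface is at z = 422 mm; four round legs, each 42 mm in diameter, run from the floor (z = 0) to the underside of the seat, each leg's axis is inset half a diameter from the nearest pair of seat edges (so the leg's bounding box is flush with the corner).

C is a rectangular picture frame lying in the x–z plane (depth along y). The opening is 690 mm wide (x) by 521 mm tall (z), surrounded by a border 74 mm wide on all four sides. The frame is 21 mm deep and is made of two full-height vertical stiles with two horizontal rails fitted between them.

Two stools sit around the table at the +y, +x sides. The picture frame is on top of the table.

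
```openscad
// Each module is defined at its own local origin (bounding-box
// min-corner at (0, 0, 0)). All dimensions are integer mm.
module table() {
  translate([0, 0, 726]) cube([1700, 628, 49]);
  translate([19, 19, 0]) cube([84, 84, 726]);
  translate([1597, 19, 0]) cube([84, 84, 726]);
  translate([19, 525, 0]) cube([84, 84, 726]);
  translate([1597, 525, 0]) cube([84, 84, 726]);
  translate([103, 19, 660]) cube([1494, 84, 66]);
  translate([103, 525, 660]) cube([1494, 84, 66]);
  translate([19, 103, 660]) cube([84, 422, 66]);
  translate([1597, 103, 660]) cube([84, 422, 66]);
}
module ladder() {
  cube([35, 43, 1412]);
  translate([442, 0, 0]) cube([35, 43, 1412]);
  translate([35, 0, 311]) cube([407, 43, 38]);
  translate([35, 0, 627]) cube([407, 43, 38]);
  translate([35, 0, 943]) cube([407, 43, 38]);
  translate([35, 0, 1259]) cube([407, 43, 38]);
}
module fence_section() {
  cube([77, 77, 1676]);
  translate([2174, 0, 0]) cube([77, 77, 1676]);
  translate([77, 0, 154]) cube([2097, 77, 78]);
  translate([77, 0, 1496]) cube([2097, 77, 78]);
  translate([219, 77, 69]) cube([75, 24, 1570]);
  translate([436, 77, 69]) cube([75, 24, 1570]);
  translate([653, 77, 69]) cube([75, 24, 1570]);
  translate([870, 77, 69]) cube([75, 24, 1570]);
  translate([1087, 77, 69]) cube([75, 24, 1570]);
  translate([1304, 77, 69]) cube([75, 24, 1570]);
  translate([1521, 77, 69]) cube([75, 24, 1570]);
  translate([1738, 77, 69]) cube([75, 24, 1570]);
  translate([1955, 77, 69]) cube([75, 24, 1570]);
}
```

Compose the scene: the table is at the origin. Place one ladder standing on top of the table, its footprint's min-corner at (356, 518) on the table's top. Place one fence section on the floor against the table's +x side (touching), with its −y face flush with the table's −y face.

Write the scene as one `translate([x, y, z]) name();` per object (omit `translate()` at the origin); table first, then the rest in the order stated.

table();
translate([356, 518, 775]) ladder();
translate([1700, 0, 0]) fence_section();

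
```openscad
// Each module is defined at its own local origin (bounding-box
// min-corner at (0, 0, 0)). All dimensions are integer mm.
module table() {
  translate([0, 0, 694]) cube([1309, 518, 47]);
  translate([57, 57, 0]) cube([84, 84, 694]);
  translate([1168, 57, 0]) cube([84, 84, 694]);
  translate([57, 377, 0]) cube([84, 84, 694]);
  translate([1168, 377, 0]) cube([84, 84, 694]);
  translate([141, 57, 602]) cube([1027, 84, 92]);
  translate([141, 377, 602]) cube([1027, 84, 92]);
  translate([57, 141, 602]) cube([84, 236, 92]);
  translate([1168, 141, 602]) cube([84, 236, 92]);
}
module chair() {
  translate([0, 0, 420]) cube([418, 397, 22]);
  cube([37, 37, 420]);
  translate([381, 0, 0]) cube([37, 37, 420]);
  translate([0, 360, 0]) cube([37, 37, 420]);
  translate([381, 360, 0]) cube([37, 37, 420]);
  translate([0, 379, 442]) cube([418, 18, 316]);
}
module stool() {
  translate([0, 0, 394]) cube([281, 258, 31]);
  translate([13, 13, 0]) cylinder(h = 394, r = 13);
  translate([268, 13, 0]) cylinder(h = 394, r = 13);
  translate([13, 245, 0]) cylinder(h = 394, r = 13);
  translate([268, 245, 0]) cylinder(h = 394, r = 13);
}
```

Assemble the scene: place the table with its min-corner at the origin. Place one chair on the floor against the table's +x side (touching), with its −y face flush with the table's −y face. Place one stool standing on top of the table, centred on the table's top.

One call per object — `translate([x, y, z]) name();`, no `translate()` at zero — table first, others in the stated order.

table();
translate([1309, 0, 0]) chair();
translate([514, 130, 741]) stool();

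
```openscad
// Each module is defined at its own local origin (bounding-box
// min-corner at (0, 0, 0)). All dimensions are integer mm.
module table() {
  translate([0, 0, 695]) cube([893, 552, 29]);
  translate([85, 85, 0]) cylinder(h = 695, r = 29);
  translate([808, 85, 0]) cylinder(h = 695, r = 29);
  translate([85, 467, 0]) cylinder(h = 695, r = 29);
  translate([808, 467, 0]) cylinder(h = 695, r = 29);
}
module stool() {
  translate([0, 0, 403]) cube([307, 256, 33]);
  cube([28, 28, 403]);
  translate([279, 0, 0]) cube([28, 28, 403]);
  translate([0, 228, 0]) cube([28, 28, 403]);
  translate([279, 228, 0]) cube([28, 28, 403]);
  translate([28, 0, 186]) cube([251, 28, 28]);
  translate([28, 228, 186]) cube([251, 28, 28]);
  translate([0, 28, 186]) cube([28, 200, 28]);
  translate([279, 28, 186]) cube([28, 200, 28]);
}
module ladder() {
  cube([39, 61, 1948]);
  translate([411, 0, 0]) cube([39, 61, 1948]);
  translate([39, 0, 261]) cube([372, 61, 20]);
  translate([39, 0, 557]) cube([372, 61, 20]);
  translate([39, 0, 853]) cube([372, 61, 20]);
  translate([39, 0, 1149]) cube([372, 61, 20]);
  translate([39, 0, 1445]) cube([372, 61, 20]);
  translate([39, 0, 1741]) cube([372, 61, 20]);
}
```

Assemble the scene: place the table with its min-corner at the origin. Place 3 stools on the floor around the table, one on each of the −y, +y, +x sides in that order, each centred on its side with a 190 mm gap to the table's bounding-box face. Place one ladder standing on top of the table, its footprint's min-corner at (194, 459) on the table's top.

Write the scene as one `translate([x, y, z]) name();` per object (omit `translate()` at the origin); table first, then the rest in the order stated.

table();
translate([293, -446, 0]) stool();
translate([293, 742, 0]) stool();
translate([1083, 148, 0]) stool();
translate([194, 459, 724]) ladder();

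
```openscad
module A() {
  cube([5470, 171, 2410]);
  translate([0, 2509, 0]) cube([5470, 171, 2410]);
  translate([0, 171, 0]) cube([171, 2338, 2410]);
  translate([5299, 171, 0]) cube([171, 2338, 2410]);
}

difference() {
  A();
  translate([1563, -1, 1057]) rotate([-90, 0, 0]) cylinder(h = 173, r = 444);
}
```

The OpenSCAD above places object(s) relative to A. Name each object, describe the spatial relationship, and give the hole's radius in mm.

A is a house frame. The house frame has a circular hole through its front wall. The hole's radius is 444 mm.

The subtracted cylinder has r = 444 mm.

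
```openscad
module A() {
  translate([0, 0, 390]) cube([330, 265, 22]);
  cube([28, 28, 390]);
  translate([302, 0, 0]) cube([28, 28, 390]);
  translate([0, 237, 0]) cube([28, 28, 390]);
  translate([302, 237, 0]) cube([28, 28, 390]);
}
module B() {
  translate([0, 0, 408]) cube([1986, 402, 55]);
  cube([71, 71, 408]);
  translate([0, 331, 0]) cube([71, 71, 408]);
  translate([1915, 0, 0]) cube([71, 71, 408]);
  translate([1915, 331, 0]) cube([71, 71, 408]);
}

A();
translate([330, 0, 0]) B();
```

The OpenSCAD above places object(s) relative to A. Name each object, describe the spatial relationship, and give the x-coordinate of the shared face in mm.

A is a stool. B is a bench. The bench is against the stool's +x side, with their −y faces flush. The x-coordinate of the shared face is 330 mm.

The stool's +x face and the bench's −x face are both at x = 330 mm.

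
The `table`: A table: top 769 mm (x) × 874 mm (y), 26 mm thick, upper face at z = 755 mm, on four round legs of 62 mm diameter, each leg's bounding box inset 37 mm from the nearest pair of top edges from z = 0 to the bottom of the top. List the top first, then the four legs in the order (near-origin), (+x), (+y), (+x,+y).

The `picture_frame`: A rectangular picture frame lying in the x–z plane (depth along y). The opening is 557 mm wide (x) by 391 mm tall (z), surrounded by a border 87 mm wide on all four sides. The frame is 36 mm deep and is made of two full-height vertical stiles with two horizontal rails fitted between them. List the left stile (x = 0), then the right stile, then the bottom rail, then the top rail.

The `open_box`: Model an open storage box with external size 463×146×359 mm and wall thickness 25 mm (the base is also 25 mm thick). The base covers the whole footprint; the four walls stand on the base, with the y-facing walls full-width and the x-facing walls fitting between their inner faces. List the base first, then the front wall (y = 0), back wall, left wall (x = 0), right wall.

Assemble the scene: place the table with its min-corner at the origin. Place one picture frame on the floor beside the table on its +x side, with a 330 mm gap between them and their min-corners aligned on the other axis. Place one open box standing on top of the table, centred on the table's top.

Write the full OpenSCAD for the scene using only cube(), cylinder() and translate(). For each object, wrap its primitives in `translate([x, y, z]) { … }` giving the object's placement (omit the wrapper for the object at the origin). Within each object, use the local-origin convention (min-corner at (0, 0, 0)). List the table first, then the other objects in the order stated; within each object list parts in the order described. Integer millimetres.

translate([0, 0, 729]) cube([769, 874, 26]);
translate([68, 68, 0]) cylinder(h = 729, r = 31);
translate([701, 68, 0]) cylinder(h = 729, r = 31);
translate([68, 806, 0]) cylinder(h = 729, r = 31);
translate([701, 806, 0]) cylinder(h = 729, r = 31);
translate([1099, 0, 0]) {
  cube([87, 36, 565]);
  translate([644, 0, 0]) cube([87, 36, 565]);
  translate([87, 0, 0]) cube([557, 36, 87]);
  translate([87, 0, 478]) cube([557, 36, 87]);
}
translate([153, 364, 755]) {
  cube([463, 146, 25]);
  translate([0, 0, 25]) cube([463, 25, 334]);
  translate([0, 121, 25]) cube([463, 25, 334]);
  translate([0, 25, 25]) cube([25, 96, 334]);
  translate([438, 25, 25]) cube([25, 96, 334]);
}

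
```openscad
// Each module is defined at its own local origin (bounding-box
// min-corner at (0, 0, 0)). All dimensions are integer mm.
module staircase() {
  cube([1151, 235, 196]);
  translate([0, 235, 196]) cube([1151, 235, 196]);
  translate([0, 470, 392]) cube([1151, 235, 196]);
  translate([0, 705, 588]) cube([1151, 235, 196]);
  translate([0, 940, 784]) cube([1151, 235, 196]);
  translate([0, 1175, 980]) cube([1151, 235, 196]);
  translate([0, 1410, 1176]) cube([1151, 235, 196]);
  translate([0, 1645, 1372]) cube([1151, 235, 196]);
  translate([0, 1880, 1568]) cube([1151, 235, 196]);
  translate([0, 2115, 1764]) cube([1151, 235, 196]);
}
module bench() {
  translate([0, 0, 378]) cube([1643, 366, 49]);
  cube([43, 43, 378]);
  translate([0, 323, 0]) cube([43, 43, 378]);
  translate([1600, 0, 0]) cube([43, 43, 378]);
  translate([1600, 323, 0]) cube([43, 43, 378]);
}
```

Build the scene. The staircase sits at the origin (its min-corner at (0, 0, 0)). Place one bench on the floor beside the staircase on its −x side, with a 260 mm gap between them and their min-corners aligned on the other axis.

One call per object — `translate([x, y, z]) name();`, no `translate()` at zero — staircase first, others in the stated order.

staircase();
translate([-1903, 0, 0]) bench();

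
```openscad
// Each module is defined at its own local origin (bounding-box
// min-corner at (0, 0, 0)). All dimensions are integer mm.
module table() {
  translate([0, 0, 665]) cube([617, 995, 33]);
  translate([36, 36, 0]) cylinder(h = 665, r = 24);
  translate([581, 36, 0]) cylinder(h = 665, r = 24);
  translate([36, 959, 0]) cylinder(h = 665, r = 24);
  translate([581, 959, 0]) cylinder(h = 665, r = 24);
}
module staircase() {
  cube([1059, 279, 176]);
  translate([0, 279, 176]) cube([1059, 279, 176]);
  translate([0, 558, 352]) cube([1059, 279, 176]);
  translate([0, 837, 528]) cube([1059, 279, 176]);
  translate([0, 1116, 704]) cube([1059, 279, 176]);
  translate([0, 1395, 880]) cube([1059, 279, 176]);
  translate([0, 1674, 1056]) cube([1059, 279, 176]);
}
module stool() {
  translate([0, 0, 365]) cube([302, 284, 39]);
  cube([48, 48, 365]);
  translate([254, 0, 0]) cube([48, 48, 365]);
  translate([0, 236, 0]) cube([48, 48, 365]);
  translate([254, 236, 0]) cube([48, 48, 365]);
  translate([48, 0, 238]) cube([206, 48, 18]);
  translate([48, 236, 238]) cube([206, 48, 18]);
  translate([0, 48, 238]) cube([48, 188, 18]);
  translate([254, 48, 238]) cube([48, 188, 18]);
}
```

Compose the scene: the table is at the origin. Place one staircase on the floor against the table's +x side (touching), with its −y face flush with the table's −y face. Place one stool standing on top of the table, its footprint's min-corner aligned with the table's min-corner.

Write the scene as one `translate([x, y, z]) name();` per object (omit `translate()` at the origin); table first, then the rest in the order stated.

table();
translate([617, 0, 0]) staircase();
translate([0, 0, 698]) stool();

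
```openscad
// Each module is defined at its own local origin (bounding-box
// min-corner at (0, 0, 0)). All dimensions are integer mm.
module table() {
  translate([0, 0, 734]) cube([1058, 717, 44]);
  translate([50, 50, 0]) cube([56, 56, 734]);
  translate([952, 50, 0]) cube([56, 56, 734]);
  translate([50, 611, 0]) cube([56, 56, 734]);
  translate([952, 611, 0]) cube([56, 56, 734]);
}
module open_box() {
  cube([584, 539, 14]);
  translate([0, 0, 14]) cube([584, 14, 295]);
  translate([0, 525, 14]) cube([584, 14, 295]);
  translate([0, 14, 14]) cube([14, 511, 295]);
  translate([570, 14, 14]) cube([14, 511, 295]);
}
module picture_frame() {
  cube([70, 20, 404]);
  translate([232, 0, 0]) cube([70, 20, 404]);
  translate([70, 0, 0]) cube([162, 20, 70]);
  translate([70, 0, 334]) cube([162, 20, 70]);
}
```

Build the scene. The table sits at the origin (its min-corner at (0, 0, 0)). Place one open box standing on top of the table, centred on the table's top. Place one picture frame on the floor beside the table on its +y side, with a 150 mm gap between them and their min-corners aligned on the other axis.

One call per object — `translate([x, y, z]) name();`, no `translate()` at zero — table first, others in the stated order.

table();
translate([237, 89, 778]) open_box();
translate([0, 867, 0]) picture_frame();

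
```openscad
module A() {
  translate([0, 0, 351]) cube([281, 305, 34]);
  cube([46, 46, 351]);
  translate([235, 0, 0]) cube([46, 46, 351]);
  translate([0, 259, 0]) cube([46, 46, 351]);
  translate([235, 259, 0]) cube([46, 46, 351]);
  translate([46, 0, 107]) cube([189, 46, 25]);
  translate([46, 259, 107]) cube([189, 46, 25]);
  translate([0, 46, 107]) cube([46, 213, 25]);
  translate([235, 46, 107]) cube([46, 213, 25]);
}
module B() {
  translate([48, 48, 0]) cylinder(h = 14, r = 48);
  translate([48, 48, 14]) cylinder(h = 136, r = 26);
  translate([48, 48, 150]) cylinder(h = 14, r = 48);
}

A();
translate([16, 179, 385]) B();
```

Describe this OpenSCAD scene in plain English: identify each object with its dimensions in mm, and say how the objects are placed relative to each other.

A is a four-legged stool. The seat is a 281×305×34 mm slab whose top surface is at z = 385 mm; four square legs, each 46×46 mm in cross-section, run from the floor (z = 0) to the underside of the seat, each flush with a corner of the seat. Four stretchers, 46 mm wide and 25 mm tall, connect adjacent legs with their undersides at z = 107 mm, each running between the inner faces of the legs it joins and aligned with the legs' outer faces on the other axis.

B is a spool: two coaxial disc flanges of radius 48 mm and thickness 14 mm, joined by a core cylinder of radius 26 mm and height 136 mm. The lower flange rests on z = 0 and the three cylinders share a vertical axis.

The spool is on top of the stool.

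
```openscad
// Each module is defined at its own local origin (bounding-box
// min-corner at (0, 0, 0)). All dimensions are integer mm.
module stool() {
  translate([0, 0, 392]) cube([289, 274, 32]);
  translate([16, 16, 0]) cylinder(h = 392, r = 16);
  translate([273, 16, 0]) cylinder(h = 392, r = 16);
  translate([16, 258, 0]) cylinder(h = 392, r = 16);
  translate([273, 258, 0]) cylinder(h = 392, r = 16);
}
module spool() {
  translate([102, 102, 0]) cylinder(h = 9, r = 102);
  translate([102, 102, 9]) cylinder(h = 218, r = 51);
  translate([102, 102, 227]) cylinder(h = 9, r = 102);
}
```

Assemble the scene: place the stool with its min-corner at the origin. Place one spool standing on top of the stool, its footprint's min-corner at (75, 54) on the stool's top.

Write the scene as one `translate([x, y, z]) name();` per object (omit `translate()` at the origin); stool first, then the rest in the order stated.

stool();
translate([75, 54, 424]) spool();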